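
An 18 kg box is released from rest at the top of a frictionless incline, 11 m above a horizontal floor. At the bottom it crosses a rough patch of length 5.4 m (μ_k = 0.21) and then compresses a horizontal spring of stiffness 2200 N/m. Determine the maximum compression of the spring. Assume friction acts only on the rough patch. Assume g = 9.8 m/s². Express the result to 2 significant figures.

x = 1.3 m

Initial energy: E₁ = mgh = (18)(9.8)(11) = 1940.4 J
Friction removes W_f = μ_k mg d = (0.21)(18)(9.8)(5.4) = 200.0 J
Energy reaching the spring: E = 1940.4 − 200.0 = 1740.4 J
At max compression ½kx² = E ⇒ x = √(2E/k) = √(2 × 1740.4/2200) = 1.258 m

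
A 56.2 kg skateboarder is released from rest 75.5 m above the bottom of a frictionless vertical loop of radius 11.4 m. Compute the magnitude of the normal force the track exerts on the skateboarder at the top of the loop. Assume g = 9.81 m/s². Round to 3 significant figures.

N = 4550 N

Energy from release to top (height 2r): mgh = ½mv_top² + mg(2r)
v_top² = 2g(h − 2r) = 2(9.81)(75.5 − 22.80) = 1034.0 m²/s²
At the top, both N and weight point toward the centre: N + mg = mv_top²/r
N = m(v_top²/r − g) = 56.2(1034.0/11.4 − 9.81) = 4546 N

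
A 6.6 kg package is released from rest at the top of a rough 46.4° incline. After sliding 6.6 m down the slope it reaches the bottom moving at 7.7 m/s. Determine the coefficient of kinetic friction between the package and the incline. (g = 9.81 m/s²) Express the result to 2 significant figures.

μ_k = 0.39

Energy balance down the incline: mg L sinθ − ½mv² = μ_k (mg cosθ) L
mgL sinθ = 309.46 J; ½mv² = 195.66 J
W_f = 309.46 − 195.66 = 113.8 J
μ_k = W_f/(mg cosθ · L) = 113.8/(44.65 × 6.6) = 0.3862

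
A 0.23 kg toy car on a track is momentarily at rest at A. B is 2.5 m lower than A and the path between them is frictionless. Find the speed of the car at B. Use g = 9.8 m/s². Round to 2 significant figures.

v = 7.0 m/s

Mechanical energy is conserved (no friction): mgh = ½mv²
v = √(2gh) = √(2 × 9.8 × 2.5) = √49.000 = 7.000 m/s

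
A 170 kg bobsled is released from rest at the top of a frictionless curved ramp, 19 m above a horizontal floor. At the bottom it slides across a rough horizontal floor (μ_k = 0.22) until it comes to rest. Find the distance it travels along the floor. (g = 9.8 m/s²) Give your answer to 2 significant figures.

Applying the work–energy principle:
At rest all PE has been dissipated by friction: mgh = μ_k m g d
d = h/μ_k = 19/0.22 = 86.36 m

d = 86 m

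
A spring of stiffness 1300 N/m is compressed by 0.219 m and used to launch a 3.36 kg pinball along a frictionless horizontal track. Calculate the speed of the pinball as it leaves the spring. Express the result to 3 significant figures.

v = 4.31 m/s

Spring PE converts entirely to kinetic energy: ½kx² = ½mv²
v = x√(k/m) = 0.219 × √(1300/3.36) = 4.308 m/s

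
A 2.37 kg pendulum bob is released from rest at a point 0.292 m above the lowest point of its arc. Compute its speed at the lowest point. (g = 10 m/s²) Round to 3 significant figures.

Mechanical energy is conserved (no friction): mgh = ½mv²
v = √(2gh) = √(2 × 10 × 0.292) = √5.8400 = 2.417 m/s

v = 2.42 m/s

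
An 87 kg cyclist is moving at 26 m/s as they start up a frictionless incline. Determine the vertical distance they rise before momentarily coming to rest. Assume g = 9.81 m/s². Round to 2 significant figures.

h = 34 m

By energy conservation, ½mv² = mgh
h = v²/(2g) = 26²/(2 × 9.81) = 34.45 m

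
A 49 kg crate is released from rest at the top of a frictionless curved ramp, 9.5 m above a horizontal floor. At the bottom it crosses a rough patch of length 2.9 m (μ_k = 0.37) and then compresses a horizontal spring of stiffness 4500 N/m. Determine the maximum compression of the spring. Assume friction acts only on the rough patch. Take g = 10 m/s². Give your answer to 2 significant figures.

Initial energy: E₁ = mgh = (49)(10)(9.5) = 4655.0 J
Friction removes W_f = μ_k mg d = (0.37)(49)(10)(2.9) = 525.8 J
Energy reaching the spring: E = 4655.0 − 525.8 = 4129.2 J
At max compression ½kx² = E ⇒ x = √(2E/k) = √(2 × 4129.2/4500) = 1.355 m

x = 1.4 m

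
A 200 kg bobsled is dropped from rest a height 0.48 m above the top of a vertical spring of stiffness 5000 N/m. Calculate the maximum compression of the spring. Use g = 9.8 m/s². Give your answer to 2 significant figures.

Let x be the compression. The total drop is H + x, and the bobsled is instantaneously at rest at max compression, so energy conservation gives:
mg(H + x) = ½kx²
½(5000)x² − (200)(9.8)x − (200)(9.8)(0.48) = 0
2500x² − 1960x − 940.8 = 0
x = [1960 + √(3.842e+06 + 9.4080e+06)]/(2 × 2500) = 1.120 m

x = 1.1 m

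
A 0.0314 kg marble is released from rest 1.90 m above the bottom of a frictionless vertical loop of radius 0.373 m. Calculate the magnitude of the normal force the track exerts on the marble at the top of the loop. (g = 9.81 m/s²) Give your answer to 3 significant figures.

Energy from release to top (height 2r): mgh = ½mv_top² + mg(2r)
v_top² = 2g(h − 2r) = 2(9.81)(1.90 − 0.7460) = 22.641 m²/s²
At the top, both N and weight point toward the centre: N + mg = mv_top²/r
N = m(v_top²/r − g) = 0.0314(22.641/0.373 − 9.81) = 1.598 N

N = 1.60 N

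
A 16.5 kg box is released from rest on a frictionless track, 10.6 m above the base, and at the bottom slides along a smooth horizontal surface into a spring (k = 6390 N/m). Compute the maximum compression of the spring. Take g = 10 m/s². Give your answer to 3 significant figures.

Gravitational PE at the top equals spring PE at max compression: mgh = ½kx²
x = √(2mgh/k) = √(2 × 16.5 × 10 × 10.6 / 6390) = 0.7399 m

x = 0.740 m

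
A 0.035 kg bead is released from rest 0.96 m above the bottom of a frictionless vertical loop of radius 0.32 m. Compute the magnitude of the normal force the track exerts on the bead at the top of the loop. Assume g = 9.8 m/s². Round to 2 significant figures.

Energy from release to top (height 2r): mgh = ½mv_top² + mg(2r)
v_top² = 2g(h − 2r) = 2(9.8)(0.96 − 0.6400) = 6.2720 m²/s²
At the top, both N and weight point toward the centre: N + mg = mv_top²/r
N = m(v_top²/r − g) = 0.035(6.2720/0.32 − 9.8) = 0.3430 N

N = 0.34 N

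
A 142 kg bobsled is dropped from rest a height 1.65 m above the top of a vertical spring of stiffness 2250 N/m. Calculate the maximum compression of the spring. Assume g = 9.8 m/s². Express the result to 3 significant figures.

x = 2.18 m

Let x be the compression. The total drop is H + x, and the bobsled is instantaneously at rest at max compression, so energy conservation gives:
mg(H + x) = ½kx²
½(2250)x² − (142)(9.8)x − (142)(9.8)(1.65) = 0
1125x² − 1392x − 2296 = 0
x = [1392 + √(1.937e+06 + 1.0333e+07)]/(2 × 1125) = 2.175 m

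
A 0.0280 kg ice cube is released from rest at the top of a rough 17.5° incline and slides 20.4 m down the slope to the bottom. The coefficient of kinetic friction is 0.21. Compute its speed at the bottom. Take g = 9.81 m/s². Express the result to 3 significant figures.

Taking the bottom as reference, mgh = ½mv² + μ_k N L with h = L sinθ, N = mg cosθ:
mgh = mgL sinθ = (0.0280)(9.81)(20.4)sin17.5° = 1.6850 J
W_f = μ_k mg cosθ · L = (0.21)(0.0280)(9.81)cos17.5°·20.4 = 1.122 J
½mv² = 1.6850 − 1.122 = 0.56273 J
v = √(2 × 0.56273/0.0280) = 6.340 m/s

v = 6.34 m/s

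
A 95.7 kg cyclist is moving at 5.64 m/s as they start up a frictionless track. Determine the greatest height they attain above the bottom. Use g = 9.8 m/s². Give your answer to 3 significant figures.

Setting KE at the bottom equal to PE gained: ½mv² = mgh
h = v²/(2g) = 5.64²/(2 × 9.8) = 1.623 m

h = 1.62 m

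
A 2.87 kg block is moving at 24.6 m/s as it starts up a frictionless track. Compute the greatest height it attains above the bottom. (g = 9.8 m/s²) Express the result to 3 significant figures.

h = 30.9 m

By energy conservation, ½mv² = mgh
h = v²/(2g) = 24.6²/(2 × 9.8) = 30.88 m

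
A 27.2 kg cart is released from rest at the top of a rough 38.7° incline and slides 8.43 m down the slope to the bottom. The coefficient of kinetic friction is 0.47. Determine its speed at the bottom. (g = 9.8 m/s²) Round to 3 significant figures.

v = 6.53 m/s

Taking the bottom as reference, mgh = ½mv² + μ_k N L with h = L sinθ, N = mg cosθ:
mgh = mgL sinθ = (27.2)(9.8)(8.43)sin38.7° = 1405.0 J
W_f = μ_k mg cosθ · L = (0.47)(27.2)(9.8)cos38.7°·8.43 = 824.2 J
½mv² = 1405.0 − 824.2 = 580.74 J
v = √(2 × 580.74/27.2) = 6.535 m/s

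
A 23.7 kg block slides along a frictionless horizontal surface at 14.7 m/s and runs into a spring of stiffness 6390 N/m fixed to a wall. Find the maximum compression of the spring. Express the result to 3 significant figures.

Conservation of energy between contact and max compression: ½mv² = ½kx²
x = v√(m/k) = 14.7 × √(23.7/6390) = 0.8952 m

x = 0.895 m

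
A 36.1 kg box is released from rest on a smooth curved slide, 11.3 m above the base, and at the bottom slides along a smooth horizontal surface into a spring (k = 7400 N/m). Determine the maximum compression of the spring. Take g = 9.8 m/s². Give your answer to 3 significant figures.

At max compression the box is momentarily at rest: mgh = ½kx²
x = √(2mgh/k) = √(2 × 36.1 × 9.8 × 11.3 / 7400) = 1.039 m

x = 1.04 m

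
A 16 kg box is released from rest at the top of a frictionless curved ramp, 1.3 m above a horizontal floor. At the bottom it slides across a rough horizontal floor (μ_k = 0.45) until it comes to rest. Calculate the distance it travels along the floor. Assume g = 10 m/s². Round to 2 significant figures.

Energy bookkeeping (friction removes W_f = μ_k N d):
At rest all PE has been dissipated by friction: mgh = μ_k m g d
d = h/μ_k = 1.3/0.45 = 2.889 m

d = 2.9 m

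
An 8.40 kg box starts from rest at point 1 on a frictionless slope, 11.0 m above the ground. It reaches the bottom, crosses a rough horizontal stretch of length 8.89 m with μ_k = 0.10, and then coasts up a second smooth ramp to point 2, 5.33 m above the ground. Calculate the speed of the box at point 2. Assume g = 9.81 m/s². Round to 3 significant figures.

Energy at 1: mgh₁ = (8.40)(9.81)(11.0) = 906.44 J
Friction loss: W_f = μ_k mg d = 73.26 J
At 2: ½mv² + mgh₂ = mgh₁ − W_f
½mv² = 906.44 − 73.26 − 439.21 = 393.97 J
v = √(2 × 393.97/8.40) = 9.685 m/s

v = 9.69 m/s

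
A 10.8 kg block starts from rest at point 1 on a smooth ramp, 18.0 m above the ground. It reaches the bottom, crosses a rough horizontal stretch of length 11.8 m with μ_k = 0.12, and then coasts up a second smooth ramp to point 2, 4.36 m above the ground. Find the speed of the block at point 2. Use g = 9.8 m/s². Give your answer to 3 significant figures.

v = 15.5 m/s

Energy at 1: mgh₁ = (10.8)(9.8)(18.0) = 1905.1 J
Friction loss: W_f = μ_k mg d = 149.9 J
At 2: ½mv² + mgh₂ = mgh₁ − W_f
½mv² = 1905.1 − 149.9 − 461.46 = 1293.8 J
v = √(2 × 1293.8/10.8) = 15.48 m/s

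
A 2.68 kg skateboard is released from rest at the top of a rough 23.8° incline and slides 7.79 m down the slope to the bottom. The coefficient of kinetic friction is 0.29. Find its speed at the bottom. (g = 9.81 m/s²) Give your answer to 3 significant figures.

Energy: mgh = ½mv² + W_f, with h = L sinθ and W_f = μ_k (mg cosθ) L
mgh = mgL sinθ = (2.68)(9.81)(7.79)sin23.8° = 82.648 J
W_f = μ_k mg cosθ · L = (0.29)(2.68)(9.81)cos23.8°·7.79 = 54.34 J
½mv² = 82.648 − 54.34 = 28.306 J
v = √(2 × 28.306/2.68) = 4.596 m/s

v = 4.60 m/s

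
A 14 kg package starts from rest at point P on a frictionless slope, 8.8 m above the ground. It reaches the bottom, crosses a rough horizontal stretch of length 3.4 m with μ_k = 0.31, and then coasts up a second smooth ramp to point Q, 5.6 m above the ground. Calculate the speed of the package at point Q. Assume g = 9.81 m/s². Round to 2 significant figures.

Energy at P: mgh₁ = (14)(9.81)(8.8) = 1208.6 J
Friction loss: W_f = μ_k mg d = 144.8 J
At Q: ½mv² + mgh₂ = mgh₁ − W_f
½mv² = 1208.6 − 144.8 − 769.10 = 294.73 J
v = √(2 × 294.73/14) = 6.489 m/s

v = 6.5 m/s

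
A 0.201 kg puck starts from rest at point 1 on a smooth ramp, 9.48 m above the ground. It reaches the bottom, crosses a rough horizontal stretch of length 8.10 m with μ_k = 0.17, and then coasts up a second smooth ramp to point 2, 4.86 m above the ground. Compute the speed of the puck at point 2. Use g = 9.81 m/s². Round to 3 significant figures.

v = 7.98 m/s

Energy at 1: mgh₁ = (0.201)(9.81)(9.48) = 18.693 J
Friction loss: W_f = μ_k mg d = 2.715 J
At 2: ½mv² + mgh₂ = mgh₁ − W_f
½mv² = 18.693 − 2.715 − 9.5830 = 6.3946 J
v = √(2 × 6.3946/0.201) = 7.977 m/s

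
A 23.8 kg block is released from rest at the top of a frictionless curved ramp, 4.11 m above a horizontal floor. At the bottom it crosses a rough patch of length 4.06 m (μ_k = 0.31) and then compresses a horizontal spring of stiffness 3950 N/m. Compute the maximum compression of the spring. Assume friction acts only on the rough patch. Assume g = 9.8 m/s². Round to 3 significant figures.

Initial energy: E₁ = mgh = (23.8)(9.8)(4.11) = 958.62 J
Friction removes W_f = μ_k mg d = (0.31)(23.8)(9.8)(4.06) = 293.6 J
Energy reaching the spring: E = 958.62 − 293.6 = 665.06 J
At max compression ½kx² = E ⇒ x = √(2E/k) = √(2 × 665.06/3950) = 0.5803 m

x = 0.580 m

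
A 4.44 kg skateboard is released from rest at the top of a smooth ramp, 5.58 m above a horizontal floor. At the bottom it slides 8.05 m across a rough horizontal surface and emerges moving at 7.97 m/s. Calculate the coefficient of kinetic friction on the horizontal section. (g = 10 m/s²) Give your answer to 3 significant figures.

Energy bookkeeping (friction removes W_f = μ_k N d):
mgh = ½mv² + μ_k m g d
mgh = 247.75 J; ½mv² = 141.02 J
W_f = 247.75 − 141.02 = 106.7 J
μ_k = W_f/(mg·d) = 106.7/(44.40 × 8.05) = 0.2986

μ_k = 0.299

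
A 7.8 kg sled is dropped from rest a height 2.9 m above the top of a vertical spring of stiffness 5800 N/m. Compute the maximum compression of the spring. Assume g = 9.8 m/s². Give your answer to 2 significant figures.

x = 0.29 m

Let x be the compression. The total drop is H + x, and the sled is instantaneously at rest at max compression, so energy conservation gives:
mg(H + x) = ½kx²
½(5800)x² − (7.8)(9.8)x − (7.8)(9.8)(2.9) = 0
2900x² − 76.44x − 221.7 = 0
x = [76.44 + √(5843 + 2.5714e+06)]/(2 × 2900) = 0.2900 m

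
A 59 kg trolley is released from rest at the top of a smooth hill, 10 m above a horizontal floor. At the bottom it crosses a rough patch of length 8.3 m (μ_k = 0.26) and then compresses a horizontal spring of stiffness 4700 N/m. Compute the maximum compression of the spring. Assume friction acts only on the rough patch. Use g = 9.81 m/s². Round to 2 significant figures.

Initial energy: E₁ = mgh = (59)(9.81)(10) = 5787.9 J
Friction removes W_f = μ_k mg d = (0.26)(59)(9.81)(8.3) = 1249 J
Energy reaching the spring: E = 5787.9 − 1249 = 4538.9 J
At max compression ½kx² = E ⇒ x = √(2E/k) = √(2 × 4538.9/4700) = 1.390 m

x = 1.4 m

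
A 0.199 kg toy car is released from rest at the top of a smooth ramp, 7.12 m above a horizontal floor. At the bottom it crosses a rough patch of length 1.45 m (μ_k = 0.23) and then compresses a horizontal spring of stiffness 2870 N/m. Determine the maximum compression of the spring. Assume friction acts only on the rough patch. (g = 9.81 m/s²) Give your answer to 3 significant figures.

x = 0.0961 m

Initial energy: E₁ = mgh = (0.199)(9.81)(7.12) = 13.900 J
Friction removes W_f = μ_k mg d = (0.23)(0.199)(9.81)(1.45) = 0.6511 J
Energy reaching the spring: E = 13.900 − 0.6511 = 13.249 J
At max compression ½kx² = E ⇒ x = √(2E/k) = √(2 × 13.249/2870) = 0.09609 m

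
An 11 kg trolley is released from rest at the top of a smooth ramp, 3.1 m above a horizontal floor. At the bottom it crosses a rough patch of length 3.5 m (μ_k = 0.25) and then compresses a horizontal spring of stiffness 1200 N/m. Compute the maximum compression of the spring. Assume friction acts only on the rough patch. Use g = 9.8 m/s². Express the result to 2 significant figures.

x = 0.63 m

Initial energy: E₁ = mgh = (11)(9.8)(3.1) = 334.18 J
Friction removes W_f = μ_k mg d = (0.25)(11)(9.8)(3.5) = 94.33 J
Energy reaching the spring: E = 334.18 − 94.33 = 239.86 J
At max compression ½kx² = E ⇒ x = √(2E/k) = √(2 × 239.86/1200) = 0.6323 m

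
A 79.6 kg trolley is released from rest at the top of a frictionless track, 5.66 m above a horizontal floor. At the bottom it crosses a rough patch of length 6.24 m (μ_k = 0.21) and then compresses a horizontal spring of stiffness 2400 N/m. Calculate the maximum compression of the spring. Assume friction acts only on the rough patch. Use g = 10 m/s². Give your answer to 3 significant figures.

Initial energy: E₁ = mgh = (79.6)(10)(5.66) = 4505.4 J
Friction removes W_f = μ_k mg d = (0.21)(79.6)(10)(6.24) = 1043 J
Energy reaching the spring: E = 4505.4 − 1043 = 3462.3 J
At max compression ½kx² = E ⇒ x = √(2E/k) = √(2 × 3462.3/2400) = 1.699 m

x = 1.70 m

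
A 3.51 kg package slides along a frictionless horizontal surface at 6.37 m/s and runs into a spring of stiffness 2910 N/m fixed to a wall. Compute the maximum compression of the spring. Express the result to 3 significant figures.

x = 0.221 m

At max compression the package is momentarily at rest: ½mv² = ½kx²
x = v√(m/k) = 6.37 × √(3.51/2910) = 0.2212 m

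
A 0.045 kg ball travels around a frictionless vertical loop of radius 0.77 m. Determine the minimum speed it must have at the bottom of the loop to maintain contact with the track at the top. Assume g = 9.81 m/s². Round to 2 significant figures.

At the top: mg = mv_top²/r ⇒ v_top² = gr = 7.554 m²/s²
Energy from bottom to top (height 2r): ½mv_bot² = ½mv_top² + mg(2r)
v_bot² = gr + 4gr = 5gr = 37.77
v_bot = √(5gr) = 6.146 m/s

v = 6.1 m/s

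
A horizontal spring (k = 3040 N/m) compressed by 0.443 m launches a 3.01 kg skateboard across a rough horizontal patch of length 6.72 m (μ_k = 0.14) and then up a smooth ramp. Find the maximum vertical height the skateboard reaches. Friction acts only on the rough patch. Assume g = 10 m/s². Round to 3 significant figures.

Spring energy: E₀ = ½kx² = ½(3040)(0.443)² = 298.30 J
Friction: W_f = μ_k mg d = (0.14)(3.01)(10)(6.72) = 28.32 J
Energy at base of ramp: E = 298.30 − 28.32 = 269.98 J
At max height all remaining energy is PE: mgh = E ⇒ h = E/(mg) = 269.98/(3.01 × 10) = 8.969 m

h = 8.97 m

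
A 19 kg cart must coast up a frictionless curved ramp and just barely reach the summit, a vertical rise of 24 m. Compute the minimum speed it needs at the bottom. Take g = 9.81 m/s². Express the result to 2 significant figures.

v = 22 m/s

At the top it is momentarily at rest, so all KE converts to PE: ½mv² = mgh
v = √(2gh) = √(2 × 9.81 × 24) = 21.70 m/s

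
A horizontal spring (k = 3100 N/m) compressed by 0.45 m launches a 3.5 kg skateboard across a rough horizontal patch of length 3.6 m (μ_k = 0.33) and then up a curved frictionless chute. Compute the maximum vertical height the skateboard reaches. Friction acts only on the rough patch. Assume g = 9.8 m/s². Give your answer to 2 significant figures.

h = 8.0 m

Spring energy: E₀ = ½kx² = ½(3100)(0.45)² = 313.88 J
Friction: W_f = μ_k mg d = (0.33)(3.5)(9.8)(3.6) = 40.75 J
Energy at base of ramp: E = 313.88 − 40.75 = 273.13 J
At max height all remaining energy is PE: mgh = E ⇒ h = E/(mg) = 273.13/(3.5 × 9.8) = 7.963 m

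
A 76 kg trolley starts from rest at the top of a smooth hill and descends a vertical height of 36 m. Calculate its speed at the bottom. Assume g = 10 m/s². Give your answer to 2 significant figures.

v = 27 m/s

Energy conservation between the two points: mgh = ½mv²
v = √(2gh) = √(2 × 10 × 36) = √720.00 = 26.83 m/s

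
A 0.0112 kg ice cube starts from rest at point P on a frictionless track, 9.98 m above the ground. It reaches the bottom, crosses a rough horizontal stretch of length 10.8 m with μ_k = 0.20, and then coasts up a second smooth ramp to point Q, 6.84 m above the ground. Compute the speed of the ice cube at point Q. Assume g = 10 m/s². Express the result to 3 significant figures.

v = 4.43 m/s

Energy at P: mgh₁ = (0.0112)(10)(9.98) = 1.1178 J
Friction loss: W_f = μ_k mg d = 0.2419 J
At Q: ½mv² + mgh₂ = mgh₁ − W_f
½mv² = 1.1178 − 0.2419 − 0.76608 = 0.10976 J
v = √(2 × 0.10976/0.0112) = 4.427 m/s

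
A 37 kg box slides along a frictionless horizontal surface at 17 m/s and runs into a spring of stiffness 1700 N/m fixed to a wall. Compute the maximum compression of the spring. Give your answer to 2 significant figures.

All KE is stored as spring PE at maximum compression: ½mv² = ½kx²
x = v√(m/k) = 17 × √(37/1700) = 2.508 m

x = 2.5 m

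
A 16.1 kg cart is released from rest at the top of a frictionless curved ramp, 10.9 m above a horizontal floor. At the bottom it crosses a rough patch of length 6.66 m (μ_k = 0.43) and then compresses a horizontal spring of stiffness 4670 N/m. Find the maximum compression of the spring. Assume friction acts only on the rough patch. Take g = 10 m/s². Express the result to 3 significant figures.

x = 0.744 m

Initial energy: E₁ = mgh = (16.1)(10)(10.9) = 1754.9 J
Friction removes W_f = μ_k mg d = (0.43)(16.1)(10)(6.66) = 461.1 J
Energy reaching the spring: E = 1754.9 − 461.1 = 1293.8 J
At max compression ½kx² = E ⇒ x = √(2E/k) = √(2 × 1293.8/4670) = 0.7444 m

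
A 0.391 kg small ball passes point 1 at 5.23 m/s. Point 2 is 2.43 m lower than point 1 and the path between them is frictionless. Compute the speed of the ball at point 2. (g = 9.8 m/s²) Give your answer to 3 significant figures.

v = 8.66 m/s

By conservation of mechanical energy, ½mv₀² + mgh = ½mv²
v² = v₀² + 2gh = (5.23)² + 2(9.8)(2.43) = 74.981
v = √74.981 = 8.659 m/s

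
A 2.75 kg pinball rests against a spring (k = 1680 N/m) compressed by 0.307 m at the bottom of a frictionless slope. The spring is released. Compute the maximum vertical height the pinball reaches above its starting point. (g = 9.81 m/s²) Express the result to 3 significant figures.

At maximum height the pinball is at rest, so ½kx² = mgh
h = kx²/(2mg) = (1680)(0.307)²/(2 × 2.75 × 9.81) = 2.935 m

h = 2.93 m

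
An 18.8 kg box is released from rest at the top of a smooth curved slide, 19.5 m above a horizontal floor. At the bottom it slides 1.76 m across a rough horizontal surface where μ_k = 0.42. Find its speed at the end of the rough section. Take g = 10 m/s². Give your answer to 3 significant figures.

v = 19.4 m/s

Energy bookkeeping (friction removes W_f = μ_k N d):
mgh = ½mv² + μ_k m g d
W_f = μ_k mg d = (0.42)(18.8)(10)(1.76) = 139.0 J
½mv² = mgh − W_f = 3666.0 − 139.0 = 3527.0 J
v = √(2 × 3527.0/18.8) = 19.37 m/s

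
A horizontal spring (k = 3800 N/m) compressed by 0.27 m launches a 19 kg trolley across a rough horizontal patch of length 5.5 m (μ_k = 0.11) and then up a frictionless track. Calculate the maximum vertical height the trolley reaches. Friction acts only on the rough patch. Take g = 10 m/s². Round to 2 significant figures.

Spring energy: E₀ = ½kx² = ½(3800)(0.27)² = 138.51 J
Friction: W_f = μ_k mg d = (0.11)(19)(10)(5.5) = 114.9 J
Energy at base of ramp: E = 138.51 − 114.9 = 23.560 J
At max height all remaining energy is PE: mgh = E ⇒ h = E/(mg) = 23.560/(19 × 10) = 0.1240 m

h = 0.12 m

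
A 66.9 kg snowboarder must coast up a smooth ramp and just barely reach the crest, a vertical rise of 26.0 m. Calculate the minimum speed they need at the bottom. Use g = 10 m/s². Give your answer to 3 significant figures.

v = 22.8 m/s

At the top they are momentarily at rest, so all KE converts to PE: ½mv² = mgh
v = √(2gh) = √(2 × 10 × 26.0) = 22.80 m/s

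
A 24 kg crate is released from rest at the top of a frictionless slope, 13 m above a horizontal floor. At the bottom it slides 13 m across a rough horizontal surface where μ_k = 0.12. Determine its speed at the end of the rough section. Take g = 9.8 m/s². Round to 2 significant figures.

Energy at the top = energy at the end + work done against friction:
mgh = ½mv² + μ_k m g d
W_f = μ_k mg d = (0.12)(24)(9.8)(13) = 366.9 J
½mv² = mgh − W_f = 3057.6 − 366.9 = 2690.7 J
v = √(2 × 2690.7/24) = 14.97 m/s

v = 15 m/s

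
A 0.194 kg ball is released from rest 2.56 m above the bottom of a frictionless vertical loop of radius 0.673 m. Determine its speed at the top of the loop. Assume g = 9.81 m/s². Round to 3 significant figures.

Energy conservation: mgh = ½mv_top² + mg(2r)
v_top² = 2g(h − 2r) = 2(9.81)(2.56 − 1.346) = 23.82
v_top = 4.880 m/s

v = 4.88 m/s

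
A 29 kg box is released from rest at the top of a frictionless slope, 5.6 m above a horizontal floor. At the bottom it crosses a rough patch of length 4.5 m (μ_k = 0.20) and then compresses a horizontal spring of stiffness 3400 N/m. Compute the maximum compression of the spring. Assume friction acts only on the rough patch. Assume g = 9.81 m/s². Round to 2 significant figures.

Initial energy: E₁ = mgh = (29)(9.81)(5.6) = 1593.1 J
Friction removes W_f = μ_k mg d = (0.20)(29)(9.81)(4.5) = 256.0 J
Energy reaching the spring: E = 1593.1 − 256.0 = 1337.1 J
At max compression ½kx² = E ⇒ x = √(2E/k) = √(2 × 1337.1/3400) = 0.8869 m

x = 0.89 m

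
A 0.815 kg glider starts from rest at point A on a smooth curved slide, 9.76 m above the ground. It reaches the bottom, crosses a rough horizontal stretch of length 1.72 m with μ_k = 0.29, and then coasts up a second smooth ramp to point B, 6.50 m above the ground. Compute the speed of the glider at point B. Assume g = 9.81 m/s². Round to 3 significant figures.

v = 7.36 m/s

Energy at A: mgh₁ = (0.815)(9.81)(9.76) = 78.033 J
Friction loss: W_f = μ_k mg d = 3.988 J
At B: ½mv² + mgh₂ = mgh₁ − W_f
½mv² = 78.033 − 3.988 − 51.968 = 22.076 J
v = √(2 × 22.076/0.815) = 7.360 m/s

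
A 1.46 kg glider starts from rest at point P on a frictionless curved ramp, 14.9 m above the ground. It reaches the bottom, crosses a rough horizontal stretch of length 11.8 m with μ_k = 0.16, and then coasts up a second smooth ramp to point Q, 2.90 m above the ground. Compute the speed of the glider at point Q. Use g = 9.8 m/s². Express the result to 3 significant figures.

Energy at P: mgh₁ = (1.46)(9.8)(14.9) = 213.19 J
Friction loss: W_f = μ_k mg d = 27.01 J
At Q: ½mv² + mgh₂ = mgh₁ − W_f
½mv² = 213.19 − 27.01 − 41.493 = 144.68 J
v = √(2 × 144.68/1.46) = 14.08 m/s

v = 14.1 m/s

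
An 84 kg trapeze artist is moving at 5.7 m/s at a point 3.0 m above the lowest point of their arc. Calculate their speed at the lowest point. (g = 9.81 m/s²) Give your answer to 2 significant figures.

Mechanical energy is conserved (no friction): ½mv₀² + mgh = ½mv²
v² = v₀² + 2gh = (5.7)² + 2(9.81)(3.0) = 91.350
v = √91.350 = 9.558 m/s

v = 9.6 m/s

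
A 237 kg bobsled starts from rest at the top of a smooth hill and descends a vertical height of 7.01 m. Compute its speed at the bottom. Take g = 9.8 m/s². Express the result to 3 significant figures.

v = 11.7 m/s

By conservation of mechanical energy, mgh = ½mv²
The mass cancels from both sides.
v = √(2gh) = √(2 × 9.8 × 7.01) = √137.40 = 11.72 m/s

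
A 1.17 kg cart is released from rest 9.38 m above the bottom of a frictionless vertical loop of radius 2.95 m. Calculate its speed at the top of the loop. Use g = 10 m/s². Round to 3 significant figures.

v = 8.34 m/s

Energy conservation: mgh = ½mv_top² + mg(2r)
v_top² = 2g(h − 2r) = 2(10)(9.38 − 5.900) = 69.60
v_top = 8.343 m/s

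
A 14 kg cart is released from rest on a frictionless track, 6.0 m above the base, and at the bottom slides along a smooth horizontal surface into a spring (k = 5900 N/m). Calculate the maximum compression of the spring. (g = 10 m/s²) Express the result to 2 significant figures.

Energy conservation (no friction) from release to max compression: mgh = ½kx²
x = √(2mgh/k) = √(2 × 14 × 10 × 6.0 / 5900) = 0.5336 m

x = 0.53 m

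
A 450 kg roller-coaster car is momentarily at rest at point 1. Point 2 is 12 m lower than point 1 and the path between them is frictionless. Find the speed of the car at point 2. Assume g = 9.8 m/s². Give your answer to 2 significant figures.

v = 15 m/s

Mechanical energy is conserved (no friction): mgh = ½mv²
v = √(2gh) = √(2 × 9.8 × 12) = √235.20 = 15.34 m/s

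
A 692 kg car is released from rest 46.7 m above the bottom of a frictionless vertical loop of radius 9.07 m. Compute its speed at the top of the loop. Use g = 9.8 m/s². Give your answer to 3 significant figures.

v = 23.7 m/s

Energy conservation: mgh = ½mv_top² + mg(2r)
v_top² = 2g(h − 2r) = 2(9.8)(46.7 − 18.14) = 559.8
v_top = 23.66 m/s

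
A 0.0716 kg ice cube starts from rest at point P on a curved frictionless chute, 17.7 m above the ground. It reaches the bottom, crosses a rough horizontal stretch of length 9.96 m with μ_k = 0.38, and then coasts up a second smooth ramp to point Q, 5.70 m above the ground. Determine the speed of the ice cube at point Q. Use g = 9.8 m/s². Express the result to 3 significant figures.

v = 12.7 m/s

Energy at P: mgh₁ = (0.0716)(9.8)(17.7) = 12.420 J
Friction loss: W_f = μ_k mg d = 2.656 J
At Q: ½mv² + mgh₂ = mgh₁ − W_f
½mv² = 12.420 − 2.656 − 3.9996 = 5.7644 J
v = √(2 × 5.7644/0.0716) = 12.69 m/s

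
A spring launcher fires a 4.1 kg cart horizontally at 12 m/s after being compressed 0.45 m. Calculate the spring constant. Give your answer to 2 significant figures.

Energy stored in the spring equals the launch KE: ½kx² = ½mv²
k = mv²/x² = (4.1)(12)²/(0.45)² = 2916 N/m

k = 2900 N/m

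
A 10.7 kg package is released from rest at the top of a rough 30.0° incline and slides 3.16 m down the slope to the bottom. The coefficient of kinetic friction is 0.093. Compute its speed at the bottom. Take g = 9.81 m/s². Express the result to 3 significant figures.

v = 5.10 m/s

Work–energy: mg(L sinθ) − μ_k(mg cosθ)L = ½mv²
mgh = mgL sinθ = (10.7)(9.81)(3.16)sin30.0° = 165.85 J
W_f = μ_k mg cosθ · L = (0.093)(10.7)(9.81)cos30.0°·3.16 = 26.71 J
½mv² = 165.85 − 26.71 = 139.13 J
v = √(2 × 139.13/10.7) = 5.100 m/s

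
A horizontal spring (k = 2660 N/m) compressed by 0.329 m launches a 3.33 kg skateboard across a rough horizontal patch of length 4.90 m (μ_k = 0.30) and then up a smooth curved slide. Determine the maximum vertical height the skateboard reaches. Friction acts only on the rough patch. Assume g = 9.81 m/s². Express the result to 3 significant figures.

h = 2.94 m

Spring energy: E₀ = ½kx² = ½(2660)(0.329)² = 143.96 J
Friction: W_f = μ_k mg d = (0.30)(3.33)(9.81)(4.90) = 48.02 J
Energy at base of ramp: E = 143.96 − 48.02 = 95.940 J
At max height all remaining energy is PE: mgh = E ⇒ h = E/(mg) = 95.940/(3.33 × 9.81) = 2.937 m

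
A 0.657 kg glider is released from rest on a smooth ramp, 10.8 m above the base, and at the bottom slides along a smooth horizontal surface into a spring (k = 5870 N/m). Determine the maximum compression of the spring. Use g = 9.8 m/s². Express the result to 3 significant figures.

Gravitational PE at the top equals spring PE at max compression: mgh = ½kx²
x = √(2mgh/k) = √(2 × 0.657 × 9.8 × 10.8 / 5870) = 0.1539 m

x = 0.154 m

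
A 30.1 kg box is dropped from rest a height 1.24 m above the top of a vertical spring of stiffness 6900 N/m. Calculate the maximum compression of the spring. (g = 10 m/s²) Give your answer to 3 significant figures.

x = 0.375 m

Measuring PE from the top of the relaxed spring, at max compression the box has dropped H + x with zero KE, so:
mg(H + x) = ½kx²
½(6900)x² − (30.1)(10)x − (30.1)(10)(1.24) = 0
3450x² − 301.0x − 373.2 = 0
x = [301.0 + √(90601 + 5.1507e+06)]/(2 × 3450) = 0.3754 m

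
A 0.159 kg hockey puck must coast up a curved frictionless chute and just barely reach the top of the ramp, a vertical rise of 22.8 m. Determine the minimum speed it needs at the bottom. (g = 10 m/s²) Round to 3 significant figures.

v = 21.4 m/s

At the top it is momentarily at rest, so all KE converts to PE: ½mv² = mgh
v = √(2gh) = √(2 × 10 × 22.8) = 21.35 m/s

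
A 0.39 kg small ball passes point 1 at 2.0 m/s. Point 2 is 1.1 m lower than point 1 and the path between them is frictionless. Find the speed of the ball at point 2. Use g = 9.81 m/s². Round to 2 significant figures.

v = 5.1 m/s

Mechanical energy is conserved (no friction): ½mv₀² + mgh = ½mv²
v² = v₀² + 2gh = (2.0)² + 2(9.81)(1.1) = 25.582
v = √25.582 = 5.058 m/s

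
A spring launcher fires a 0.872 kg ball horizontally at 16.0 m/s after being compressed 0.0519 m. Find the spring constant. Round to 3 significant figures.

Spring PE at full compression equals KE at release: ½kx² = ½mv²
k = mv²/x² = (0.872)(16.0)²/(0.0519)² = 82875 N/m

k = 82900 N/m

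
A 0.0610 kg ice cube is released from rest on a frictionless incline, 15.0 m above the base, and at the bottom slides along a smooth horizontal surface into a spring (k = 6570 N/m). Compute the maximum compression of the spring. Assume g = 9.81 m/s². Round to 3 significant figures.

At max compression the cube is momentarily at rest: mgh = ½kx²
x = √(2mgh/k) = √(2 × 0.0610 × 9.81 × 15.0 / 6570) = 0.05227 m

x = 0.0523 m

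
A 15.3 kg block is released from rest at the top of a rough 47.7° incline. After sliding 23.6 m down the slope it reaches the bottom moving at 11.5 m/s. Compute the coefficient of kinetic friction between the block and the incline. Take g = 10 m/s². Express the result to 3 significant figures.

μ_k = 0.683

The energy dissipated by friction is the PE lost minus the KE gained:
mgL sinθ = 2670.7 J; ½mv² = 1011.7 J
W_f = 2670.7 − 1011.7 = 1659 J
μ_k = W_f/(mg cosθ · L) = 1659/(103.0 × 23.6) = 0.6827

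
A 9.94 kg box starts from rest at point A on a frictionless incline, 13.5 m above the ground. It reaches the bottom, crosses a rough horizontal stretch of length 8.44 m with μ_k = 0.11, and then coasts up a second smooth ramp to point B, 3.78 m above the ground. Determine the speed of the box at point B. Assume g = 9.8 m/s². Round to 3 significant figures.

Energy at A: mgh₁ = (9.94)(9.8)(13.5) = 1315.1 J
Friction loss: W_f = μ_k mg d = 90.44 J
At B: ½mv² + mgh₂ = mgh₁ − W_f
½mv² = 1315.1 − 90.44 − 368.22 = 856.41 J
v = √(2 × 856.41/9.94) = 13.13 m/s

v = 13.1 m/s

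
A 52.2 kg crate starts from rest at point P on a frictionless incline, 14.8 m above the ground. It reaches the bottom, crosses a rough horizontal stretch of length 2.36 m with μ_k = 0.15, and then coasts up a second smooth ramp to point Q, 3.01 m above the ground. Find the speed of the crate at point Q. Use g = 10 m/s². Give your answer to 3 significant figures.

Energy at P: mgh₁ = (52.2)(10)(14.8) = 7725.6 J
Friction loss: W_f = μ_k mg d = 184.8 J
At Q: ½mv² + mgh₂ = mgh₁ − W_f
½mv² = 7725.6 − 184.8 − 1571.2 = 5969.6 J
v = √(2 × 5969.6/52.2) = 15.12 m/s

v = 15.1 m/s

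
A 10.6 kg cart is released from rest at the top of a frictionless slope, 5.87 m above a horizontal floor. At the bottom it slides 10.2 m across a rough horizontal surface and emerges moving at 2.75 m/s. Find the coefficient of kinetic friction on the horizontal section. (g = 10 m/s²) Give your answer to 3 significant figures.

μ_k = 0.538

Applying the work–energy principle:
mgh = ½mv² + μ_k m g d
mgh = 622.22 J; ½mv² = 40.081 J
W_f = 622.22 − 40.081 = 582.1 J
μ_k = W_f/(mg·d) = 582.1/(106.0 × 10.2) = 0.5384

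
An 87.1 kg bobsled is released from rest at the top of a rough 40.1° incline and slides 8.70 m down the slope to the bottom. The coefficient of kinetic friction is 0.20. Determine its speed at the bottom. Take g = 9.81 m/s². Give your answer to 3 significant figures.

v = 9.16 m/s

Energy: mgh = ½mv² + W_f, with h = L sinθ and W_f = μ_k (mg cosθ) L
mgh = mgL sinθ = (87.1)(9.81)(8.70)sin40.1° = 4788.2 J
W_f = μ_k mg cosθ · L = (0.20)(87.1)(9.81)cos40.1°·8.70 = 1137 J
½mv² = 4788.2 − 1137 = 3651.0 J
v = √(2 × 3651.0/87.1) = 9.156 m/s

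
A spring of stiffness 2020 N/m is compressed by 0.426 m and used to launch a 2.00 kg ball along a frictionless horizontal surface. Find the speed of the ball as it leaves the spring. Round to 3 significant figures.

Conservation of energy: ½kx² = ½mv²
v = x√(k/m) = 0.426 × √(2020/2.00) = 13.54 m/s

v = 13.5 m/s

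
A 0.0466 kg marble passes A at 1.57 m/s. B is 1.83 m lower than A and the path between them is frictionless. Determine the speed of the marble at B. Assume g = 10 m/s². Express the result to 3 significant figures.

By conservation of mechanical energy, ½mv₀² + mgh = ½mv²
v² = v₀² + 2gh = (1.57)² + 2(10)(1.83) = 39.065
v = √39.065 = 6.250 m/s

v = 6.25 m/s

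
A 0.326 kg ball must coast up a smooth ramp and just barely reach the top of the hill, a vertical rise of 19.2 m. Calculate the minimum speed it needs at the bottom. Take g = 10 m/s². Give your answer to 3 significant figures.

v = 19.6 m/s

At the top it is momentarily at rest, so all KE converts to PE: ½mv² = mgh
v = √(2gh) = √(2 × 10 × 19.2) = 19.60 m/s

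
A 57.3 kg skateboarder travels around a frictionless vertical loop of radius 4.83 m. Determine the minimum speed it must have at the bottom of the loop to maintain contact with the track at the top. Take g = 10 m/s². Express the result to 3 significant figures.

At the top: mg = mv_top²/r ⇒ v_top² = gr = 48.30 m²/s²
Energy from bottom to top (height 2r): ½mv_bot² = ½mv_top² + mg(2r)
v_bot² = gr + 4gr = 5gr = 241.5
v_bot = √(5gr) = 15.54 m/s

v = 15.5 m/s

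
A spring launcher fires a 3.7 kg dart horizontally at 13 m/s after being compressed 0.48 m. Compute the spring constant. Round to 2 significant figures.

k = 2700 N/m

½kx² = ½mv²
k = mv²/x² = (3.7)(13)²/(0.48)² = 2714 N/m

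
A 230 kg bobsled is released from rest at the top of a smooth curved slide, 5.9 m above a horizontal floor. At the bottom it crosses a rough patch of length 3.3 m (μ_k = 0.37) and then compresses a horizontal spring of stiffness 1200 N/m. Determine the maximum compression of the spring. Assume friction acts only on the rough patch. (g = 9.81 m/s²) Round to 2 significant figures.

x = 4.2 m

Initial energy: E₁ = mgh = (230)(9.81)(5.9) = 13312 J
Friction removes W_f = μ_k mg d = (0.37)(230)(9.81)(3.3) = 2755 J
Energy reaching the spring: E = 13312 − 2755 = 10557 J
At max compression ½kx² = E ⇒ x = √(2E/k) = √(2 × 10557/1200) = 4.195 m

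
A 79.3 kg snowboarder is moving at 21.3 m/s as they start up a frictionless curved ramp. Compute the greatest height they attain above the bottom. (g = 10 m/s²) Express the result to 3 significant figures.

h = 22.7 m

Setting KE at the bottom equal to PE gained: ½mv² = mgh
h = v²/(2g) = 21.3²/(2 × 10) = 22.68 m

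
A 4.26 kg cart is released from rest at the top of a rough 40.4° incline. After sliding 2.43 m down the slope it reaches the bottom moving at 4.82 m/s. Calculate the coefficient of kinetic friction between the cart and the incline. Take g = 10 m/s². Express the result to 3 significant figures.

The energy dissipated by friction is the PE lost minus the KE gained:
mgL sinθ = 67.092 J; ½mv² = 49.485 J
W_f = 67.092 − 49.485 = 17.61 J
μ_k = W_f/(mg cosθ · L) = 17.61/(32.44 × 2.43) = 0.2233

μ_k = 0.223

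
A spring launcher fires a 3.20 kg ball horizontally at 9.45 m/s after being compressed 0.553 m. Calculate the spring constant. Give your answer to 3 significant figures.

k = 934 N/m

Spring PE at full compression equals KE at release: ½kx² = ½mv²
k = mv²/x² = (3.20)(9.45)²/(0.553)² = 934.5 N/m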